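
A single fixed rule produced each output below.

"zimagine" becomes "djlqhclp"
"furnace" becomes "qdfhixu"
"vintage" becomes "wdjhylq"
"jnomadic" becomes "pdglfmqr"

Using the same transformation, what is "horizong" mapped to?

Rule — move the first 3 characters to the end (rotate left by 3), then shift every letter 3 places forward in the alphabet (wrapping around).
For "horizong", step one produces "izonghor"; step two turns that into "lcrqjkru".

lcrqjkru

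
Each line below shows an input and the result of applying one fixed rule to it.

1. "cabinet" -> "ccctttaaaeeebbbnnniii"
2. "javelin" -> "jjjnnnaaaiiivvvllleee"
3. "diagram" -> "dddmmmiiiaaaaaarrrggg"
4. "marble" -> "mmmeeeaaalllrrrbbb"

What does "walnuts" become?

wwwsssaaatttllluuunnn

The rule is to take characters alternately from the front and the back (1st, last, 2nd, 2nd-last, ...), then repeat every character 3 times.
Doing the same to "walnuts": "wwwsssaaatttllluuunnn".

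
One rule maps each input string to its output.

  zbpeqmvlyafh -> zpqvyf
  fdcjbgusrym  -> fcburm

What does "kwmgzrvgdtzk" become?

The transformation: keep every other character starting from the first (positions 1st, 3rd, 5th, ...).
So "kwmgzrvgdtzk" becomes "kmzvdz".

kmzvdz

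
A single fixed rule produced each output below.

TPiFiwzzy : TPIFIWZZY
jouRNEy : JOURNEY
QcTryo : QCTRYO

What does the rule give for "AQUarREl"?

In each case the input is transformed by: convert every letter to uppercase.
So "AQUarREl" becomes "AQUARREL".

AQUARREL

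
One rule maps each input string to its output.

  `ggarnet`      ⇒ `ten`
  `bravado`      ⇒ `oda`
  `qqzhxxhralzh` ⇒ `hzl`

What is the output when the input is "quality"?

Rule — reverse the string, then keep only the first 3 characters.
For "quality" the result is "yti".

yti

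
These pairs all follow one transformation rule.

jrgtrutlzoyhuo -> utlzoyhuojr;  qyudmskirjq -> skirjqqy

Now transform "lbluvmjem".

mjemlb

The pattern: move the first 2 characters to the end (rotate left by 2), then delete the first 3 characters.
Starting from "lbluvmjem": after the first operation, "luvmjemlb"; after the second, "mjemlb".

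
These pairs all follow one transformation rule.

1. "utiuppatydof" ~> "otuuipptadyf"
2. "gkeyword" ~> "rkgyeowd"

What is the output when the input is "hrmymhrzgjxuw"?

wrhymhmzrjgux

Each output is the input with this applied: swap each adjacent pair of characters (1↔2, 3↔4, ...), then move the last character to the front.
For "hrmymhrzgjxuw", step one produces "rhymhmzrjguxw"; step two turns that into "wrhymhmzrjgux".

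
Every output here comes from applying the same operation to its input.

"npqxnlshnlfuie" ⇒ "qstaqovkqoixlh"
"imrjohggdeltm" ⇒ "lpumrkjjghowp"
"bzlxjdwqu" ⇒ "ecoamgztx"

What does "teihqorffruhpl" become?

Rule — shift every letter 3 places forward in the alphabet (wrapping around).
So "teihqorffruhpl" becomes "whlktruiiuxkso".

whlktruiiuxkso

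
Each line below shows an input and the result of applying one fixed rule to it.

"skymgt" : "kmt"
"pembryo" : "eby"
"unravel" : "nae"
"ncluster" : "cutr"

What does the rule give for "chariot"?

hro

The transformation: keep every other character starting from the second (positions 2nd, 4th, 6th, ...).
For "chariot" the result is "hro".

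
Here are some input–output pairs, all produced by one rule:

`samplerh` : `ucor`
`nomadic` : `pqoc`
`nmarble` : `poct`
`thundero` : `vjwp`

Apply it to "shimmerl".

ujko

In each case the input is transformed by: shift every letter 2 places forward in the alphabet (wrapping around), then keep only the first 4 characters.
On "shimmerl": the first step gives "ujkoogtn", and the second then gives "ujko".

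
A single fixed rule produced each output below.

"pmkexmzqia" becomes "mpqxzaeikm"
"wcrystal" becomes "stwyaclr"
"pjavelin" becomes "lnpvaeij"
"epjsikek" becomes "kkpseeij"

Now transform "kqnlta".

The pattern: sort the characters into alphabetical order, then swap the front and back halves of the string.
"kqnlta" → "aklnqt" → "nqtakl".

nqtakl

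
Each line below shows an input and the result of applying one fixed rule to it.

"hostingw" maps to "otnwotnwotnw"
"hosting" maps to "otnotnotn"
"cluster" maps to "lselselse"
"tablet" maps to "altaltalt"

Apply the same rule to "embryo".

In each case the input is transformed by: keep every other character starting from the second (positions 2nd, 4th, 6th, ...), then write the whole string 3 times in a row.
Working it through for "embryo": intermediate "mro", final "mromromro".

mromromro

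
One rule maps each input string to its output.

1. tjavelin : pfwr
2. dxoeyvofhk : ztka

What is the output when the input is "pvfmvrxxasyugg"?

lrbi

The rule is to shift every letter 4 places backward in the alphabet (wrapping around), then keep only the first 4 characters.
Working it through for "pvfmvrxxasyugg": intermediate "lrbirnttwouqcc", final "lrbi".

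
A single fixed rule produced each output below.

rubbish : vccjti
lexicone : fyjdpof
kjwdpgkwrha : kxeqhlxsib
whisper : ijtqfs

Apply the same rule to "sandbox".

In each case the input is transformed by: shift every letter 1 place forward in the alphabet (wrapping around), then delete the first character.
"sandbox" → "boecpy".

boecpy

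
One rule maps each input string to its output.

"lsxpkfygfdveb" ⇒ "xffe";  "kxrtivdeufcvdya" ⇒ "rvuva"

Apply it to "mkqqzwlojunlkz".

The rule is to keep one character in every 3, starting at position 3 (positions 3rd, 6th, 9th, ...).
On "mkqqzwlojunlkz" that produces "qwjl".

qwjl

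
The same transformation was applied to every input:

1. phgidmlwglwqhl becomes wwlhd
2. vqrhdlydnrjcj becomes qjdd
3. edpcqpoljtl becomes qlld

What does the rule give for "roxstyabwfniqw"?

What's happening: keep one character in every 3, starting at position 2 (positions 2nd, 5th, 8th, ...), then sort the characters into reverse alphabetical order.
"roxstyabwfniqw" → "otbnw" → "wtonb".

wtonb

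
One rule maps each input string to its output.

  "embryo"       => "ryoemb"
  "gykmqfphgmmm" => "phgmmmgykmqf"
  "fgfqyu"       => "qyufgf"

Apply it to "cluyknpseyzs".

The pattern: swap the front and back halves of the string.
"cluyknpseyzs" → "pseyzscluykn".

pseyzscluykn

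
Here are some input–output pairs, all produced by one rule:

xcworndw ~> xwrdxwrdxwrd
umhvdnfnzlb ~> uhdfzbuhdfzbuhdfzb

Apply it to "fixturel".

fxuefxuefxue

Each output is the input with this applied: keep every other character starting from the first (positions 1st, 3rd, 5th, ...), then write the whole string 3 times in a row.
For "fixturel", step one produces "fxue"; step two turns that into "fxuefxuefxue".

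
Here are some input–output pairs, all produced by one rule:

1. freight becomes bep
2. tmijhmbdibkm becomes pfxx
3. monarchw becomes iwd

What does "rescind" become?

Each output is the input with this applied: shift every letter 4 places backward in the alphabet (wrapping around), then keep one character in every 3, starting at position 1 (positions 1st, 4th, 7th, ...).
On "rescind": the first step gives "naoyejz", and the second then gives "nyz".

nyz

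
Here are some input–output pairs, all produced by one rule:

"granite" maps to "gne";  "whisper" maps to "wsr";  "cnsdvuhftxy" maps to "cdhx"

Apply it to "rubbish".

In each case the input is transformed by: keep one character in every 3, starting at position 1 (positions 1st, 4th, 7th, ...).
On "rubbish" that produces "rbh".

rbh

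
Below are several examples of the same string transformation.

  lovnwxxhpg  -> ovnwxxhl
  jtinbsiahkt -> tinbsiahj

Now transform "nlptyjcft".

In each case the input is transformed by: delete the last 2 characters, then move the first character to the end.
Applying both steps to "nlptyjcft": "nlptyjc", then "lptyjcn".

lptyjcn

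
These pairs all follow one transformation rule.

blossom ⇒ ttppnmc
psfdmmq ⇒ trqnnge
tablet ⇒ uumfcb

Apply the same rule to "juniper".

vsqokjf

Each output is the input with this applied: sort the characters into reverse alphabetical order, then shift every letter 1 place forward in the alphabet (wrapping around).
Applying both steps to "juniper": "urpnjie", then "vsqokjf".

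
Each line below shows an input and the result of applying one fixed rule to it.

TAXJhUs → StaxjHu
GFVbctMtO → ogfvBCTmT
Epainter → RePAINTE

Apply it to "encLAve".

Each output is the input with this applied: move the last character to the front, then flip the case of every letter.
For "encLAve", step one produces "eencLAv"; step two turns that into "EENClaV".

EENClaV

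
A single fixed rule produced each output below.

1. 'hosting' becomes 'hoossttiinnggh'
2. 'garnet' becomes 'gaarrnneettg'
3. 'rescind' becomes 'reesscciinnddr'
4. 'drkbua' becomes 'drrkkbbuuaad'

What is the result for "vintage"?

viinnttaaggeev

The rule is to double every character, then move the first character to the end.
Working it through for "vintage": intermediate "vviinnttaaggee", final "viinnttaaggeev".
(Check on "hosting": → "hhoossttiinngg" → "hoossttiinnggh" ✓)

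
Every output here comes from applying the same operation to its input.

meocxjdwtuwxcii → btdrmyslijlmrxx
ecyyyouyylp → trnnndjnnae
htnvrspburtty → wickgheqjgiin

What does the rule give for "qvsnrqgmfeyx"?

The rule is to shift every letter 11 places backward in the alphabet (wrapping around).
So "qvsnrqgmfeyx" becomes "fkhcgfvbutnm".

fkhcgfvbutnm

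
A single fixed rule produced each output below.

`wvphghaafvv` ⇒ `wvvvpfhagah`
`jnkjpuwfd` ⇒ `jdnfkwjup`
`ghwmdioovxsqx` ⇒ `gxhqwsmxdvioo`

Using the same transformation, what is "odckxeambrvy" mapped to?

Each output is the input with this applied: take characters alternately from the front and the back (1st, last, 2nd, 2nd-last, ...).
"odckxeambrvy" → "oydvcrkbxmea".

oydvcrkbxmea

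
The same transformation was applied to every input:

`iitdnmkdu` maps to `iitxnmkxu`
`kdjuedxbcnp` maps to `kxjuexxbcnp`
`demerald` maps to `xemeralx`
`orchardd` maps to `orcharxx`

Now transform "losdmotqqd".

losxmotqqx

Looking at the pairs, the operation is to replace every "d" with "x".
Applying that to "losdmotqqd" gives "losxmotqqx".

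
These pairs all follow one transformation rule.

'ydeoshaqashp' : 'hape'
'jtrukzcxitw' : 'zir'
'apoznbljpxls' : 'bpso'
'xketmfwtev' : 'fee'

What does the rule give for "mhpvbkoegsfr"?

The rule is to keep one character in every 3, starting at position 3 (positions 3rd, 6th, 9th, ...), then move the first character to the end.
For "mhpvbkoegsfr", step one produces "pkgr"; step two turns that into "kgrp".
(Check on "jtrukzcxitw": → "rzi" → "zir" ✓)

kgrp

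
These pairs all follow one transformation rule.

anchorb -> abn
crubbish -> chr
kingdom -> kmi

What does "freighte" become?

fer

In each case the input is transformed by: take characters alternately from the front and the back (1st, last, 2nd, 2nd-last, ...), then keep only the first 3 characters.
For "freighte", step one produces "fertehig"; step two turns that into "fer".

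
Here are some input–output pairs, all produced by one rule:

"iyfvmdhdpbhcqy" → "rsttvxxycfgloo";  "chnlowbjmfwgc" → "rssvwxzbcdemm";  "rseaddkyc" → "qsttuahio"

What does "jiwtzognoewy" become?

uwyzdeejmmop

In each case the input is transformed by: sort the characters into alphabetical order, then shift every letter 10 places backward in the alphabet (wrapping around).
Applying both steps to "jiwtzognoewy": "egijnootwwyz", then "uwyzdeejmmop".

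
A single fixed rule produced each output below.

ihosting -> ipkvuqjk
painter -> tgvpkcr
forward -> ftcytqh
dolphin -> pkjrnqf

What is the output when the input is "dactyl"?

In each case the input is transformed by: reverse the string, then shift every letter 2 places forward in the alphabet (wrapping around).
Applying that to "dactyl" gives "navecf".

navecf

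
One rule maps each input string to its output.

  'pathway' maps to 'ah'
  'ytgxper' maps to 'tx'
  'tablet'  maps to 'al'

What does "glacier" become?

The rule is to keep every other character starting from the second (positions 2nd, 4th, 6th, ...), then delete the last character.
Starting from "glacier": after the first operation, "lce"; after the second, "lc".

lc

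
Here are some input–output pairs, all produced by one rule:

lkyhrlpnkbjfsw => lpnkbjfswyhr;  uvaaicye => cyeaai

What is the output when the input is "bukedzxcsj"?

zxcsjked

The rule is to delete the first 2 characters, then move the first 3 characters to the end (rotate left by 3).
Starting from "bukedzxcsj": after the first operation, "kedzxcsj"; after the second, "zxcsjked".
(Check on "uvaaicye": → "aaicye" → "cyeaai" ✓)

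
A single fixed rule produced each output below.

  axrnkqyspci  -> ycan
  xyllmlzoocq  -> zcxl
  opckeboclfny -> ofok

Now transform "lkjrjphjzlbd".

Each output is the input with this applied: keep one character in every 3, starting at position 1 (positions 1st, 4th, 7th, ...), then move the last 2 characters to the front (rotate right by 2).
For "lkjrjphjzlbd", step one produces "lrhl"; step two turns that into "hllr".

hllr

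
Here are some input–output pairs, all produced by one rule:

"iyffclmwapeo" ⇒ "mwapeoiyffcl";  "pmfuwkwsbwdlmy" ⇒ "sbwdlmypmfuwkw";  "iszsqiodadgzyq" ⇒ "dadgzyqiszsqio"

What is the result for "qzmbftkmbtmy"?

Looking at the pairs, the operation is to swap the front and back halves of the string.
For "qzmbftkmbtmy" the result is "kmbtmyqzmbft".

kmbtmyqzmbft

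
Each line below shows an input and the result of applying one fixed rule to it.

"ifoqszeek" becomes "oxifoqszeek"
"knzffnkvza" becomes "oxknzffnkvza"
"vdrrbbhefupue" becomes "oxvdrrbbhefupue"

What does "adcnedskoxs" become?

Looking at the pairs, the operation is to prepend "ox".
So "adcnedskoxs" becomes "oxadcnedskoxs".

oxadcnedskoxs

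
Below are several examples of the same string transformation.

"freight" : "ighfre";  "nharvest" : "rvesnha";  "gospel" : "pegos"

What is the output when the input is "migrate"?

The transformation: delete the last character, then move the first 3 characters to the end (rotate left by 3).
Working it through for "migrate": intermediate "migrat", final "ratmig".

ratmig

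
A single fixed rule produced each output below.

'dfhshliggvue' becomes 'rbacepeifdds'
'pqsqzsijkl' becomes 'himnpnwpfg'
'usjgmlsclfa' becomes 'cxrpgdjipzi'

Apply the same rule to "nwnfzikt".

hqktkcwf

What's happening: shift every letter 3 places backward in the alphabet (wrapping around), then move the last 2 characters to the front (rotate right by 2).
For "nwnfzikt", step one produces "ktkcwfhq"; step two turns that into "hqktkcwf".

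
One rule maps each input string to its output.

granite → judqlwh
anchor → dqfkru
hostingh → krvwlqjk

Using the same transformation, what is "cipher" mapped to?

flskhu

The rule is to shift every letter 3 places forward in the alphabet (wrapping around).
So "cipher" becomes "flskhu".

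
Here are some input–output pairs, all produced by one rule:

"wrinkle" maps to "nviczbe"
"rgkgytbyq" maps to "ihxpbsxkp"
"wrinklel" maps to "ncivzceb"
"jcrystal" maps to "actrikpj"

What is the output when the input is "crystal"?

Each output is the input with this applied: shift every letter 9 places backward in the alphabet (wrapping around), then take characters alternately from the front and the back (1st, last, 2nd, 2nd-last, ...).
Applying both steps to "crystal": "tipjkrc", then "tcirpkj".

tcirpkj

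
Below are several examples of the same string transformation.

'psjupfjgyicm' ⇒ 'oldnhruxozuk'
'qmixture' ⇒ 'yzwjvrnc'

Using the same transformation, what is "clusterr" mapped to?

The rule is to shift every letter 5 places forward in the alphabet (wrapping around), then swap the front and back halves of the string.
Applying that to "clusterr" gives "yjwwhqzx".

yjwwhqzx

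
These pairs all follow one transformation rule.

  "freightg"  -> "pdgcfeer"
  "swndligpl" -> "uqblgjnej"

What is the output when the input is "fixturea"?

gdrvpsyc

In each case the input is transformed by: swap each adjacent pair of characters (1↔2, 3↔4, ...), then shift every letter 2 places backward in the alphabet (wrapping around).
Working it through for "fixturea": intermediate "iftxruae", final "gdrvpsyc".
(Check on "freightg": → "rfiehggt" → "pdgcfeer" ✓)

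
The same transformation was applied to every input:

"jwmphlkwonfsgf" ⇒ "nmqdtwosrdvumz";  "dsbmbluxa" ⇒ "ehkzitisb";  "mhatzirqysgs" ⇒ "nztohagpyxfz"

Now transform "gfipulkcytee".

The rule is to shift every letter 7 places forward in the alphabet (wrapping around), then move the last 2 characters to the front (rotate right by 2).
Starting from "gfipulkcytee": after the first operation, "nmpwbsrjfall"; after the second, "llnmpwbsrjfa".

llnmpwbsrjfa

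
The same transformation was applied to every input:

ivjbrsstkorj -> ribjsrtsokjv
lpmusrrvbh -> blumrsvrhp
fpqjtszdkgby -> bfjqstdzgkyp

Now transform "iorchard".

ricrahdo

The pattern: swap each adjacent pair of characters (1↔2, 3↔4, ...), then swap the first and last characters.
On "iorchard": the first step gives "oicrahdr", and the second then gives "ricrahdo".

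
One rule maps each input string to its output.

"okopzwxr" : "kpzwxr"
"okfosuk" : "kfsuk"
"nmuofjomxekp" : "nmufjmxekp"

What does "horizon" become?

The transformation: remove every "o".
Doing the same to "horizon": "hrizn".

hrizn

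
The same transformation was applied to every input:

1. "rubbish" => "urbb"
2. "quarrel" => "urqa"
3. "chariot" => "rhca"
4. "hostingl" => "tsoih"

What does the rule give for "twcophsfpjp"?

wtspohfc

The pattern: delete the last 3 characters, then sort the characters into reverse alphabetical order.
On "twcophsfpjp": the first step gives "twcophsf", and the second then gives "wtspohfc".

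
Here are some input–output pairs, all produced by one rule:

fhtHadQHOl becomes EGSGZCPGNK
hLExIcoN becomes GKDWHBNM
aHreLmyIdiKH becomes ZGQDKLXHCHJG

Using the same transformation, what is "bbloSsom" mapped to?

The transformation: shift every letter 1 place backward in the alphabet (wrapping around), then convert every letter to uppercase.
Doing the same to "bbloSsom": "AAKNRRNL".

AAKNRRNL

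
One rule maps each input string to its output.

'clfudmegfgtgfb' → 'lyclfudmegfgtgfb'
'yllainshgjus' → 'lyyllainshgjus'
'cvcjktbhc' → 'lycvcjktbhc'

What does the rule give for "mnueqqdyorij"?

lymnueqqdyorij

In each case the input is transformed by: prepend "ly".
So "mnueqqdyorij" becomes "lymnueqqdyorij".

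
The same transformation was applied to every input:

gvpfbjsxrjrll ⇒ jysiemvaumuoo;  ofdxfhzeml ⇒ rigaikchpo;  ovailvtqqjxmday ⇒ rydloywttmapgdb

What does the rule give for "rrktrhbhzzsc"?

In each case the input is transformed by: shift every letter 3 places forward in the alphabet (wrapping around).
"rrktrhbhzzsc" → "uunwukekccvf".

uunwukekccvf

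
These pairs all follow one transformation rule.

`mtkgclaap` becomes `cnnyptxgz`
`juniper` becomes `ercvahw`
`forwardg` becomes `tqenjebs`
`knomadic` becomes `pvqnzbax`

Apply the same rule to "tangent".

gartang

In each case the input is transformed by: shift every letter 13 places forward in the alphabet (wrapping around) — i.e. ROT13, then reverse the string.
On "tangent": the first step gives "gnatrag", and the second then gives "gartang".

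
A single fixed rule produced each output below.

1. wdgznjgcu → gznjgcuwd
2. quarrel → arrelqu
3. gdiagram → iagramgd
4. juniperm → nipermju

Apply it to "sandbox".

The pattern: move the first 2 characters to the end (rotate left by 2).
Applying that to "sandbox" gives "ndboxsa".

ndboxsa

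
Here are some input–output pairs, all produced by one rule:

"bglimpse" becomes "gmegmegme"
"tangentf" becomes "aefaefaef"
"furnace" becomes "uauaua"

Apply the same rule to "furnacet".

uatuatuat

Each output is the input with this applied: keep one character in every 3, starting at position 2 (positions 2nd, 5th, 8th, ...), then write the whole string 3 times in a row.
Starting from "furnacet": after the first operation, "uat"; after the second, "uatuatuat".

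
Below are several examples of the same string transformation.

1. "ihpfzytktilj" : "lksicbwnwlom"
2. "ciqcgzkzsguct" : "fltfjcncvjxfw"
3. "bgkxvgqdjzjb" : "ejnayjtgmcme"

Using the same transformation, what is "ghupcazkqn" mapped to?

In each case the input is transformed by: shift every letter 3 places forward in the alphabet (wrapping around).
Applying that to "ghupcazkqn" gives "jkxsfdcntq".

jkxsfdcntq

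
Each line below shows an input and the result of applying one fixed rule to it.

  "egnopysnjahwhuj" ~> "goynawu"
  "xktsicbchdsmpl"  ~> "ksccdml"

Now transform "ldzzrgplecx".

dzglc

In each case the input is transformed by: keep every other character starting from the second (positions 2nd, 4th, 6th, ...).
So "ldzzrgplecx" becomes "dzglc".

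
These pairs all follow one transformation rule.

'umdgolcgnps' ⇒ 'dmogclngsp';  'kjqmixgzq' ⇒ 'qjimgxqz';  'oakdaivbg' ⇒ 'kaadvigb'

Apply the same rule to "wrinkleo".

Looking at the pairs, the operation is to delete the first character, then swap each adjacent pair of characters (1↔2, 3↔4, ...).
On "wrinkleo": the first step gives "rinkleo", and the second then gives "irknelo".
(Check on "kjqmixgzq": → "jqmixgzq" → "qjimgxqz" ✓)

irknelo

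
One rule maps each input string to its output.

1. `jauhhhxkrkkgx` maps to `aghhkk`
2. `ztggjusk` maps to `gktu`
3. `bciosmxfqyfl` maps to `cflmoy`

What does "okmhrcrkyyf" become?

The rule is to keep every other character starting from the second (positions 2nd, 4th, 6th, ...), then sort the characters into alphabetical order.
Working it through for "okmhrcrkyyf": intermediate "khcky", final "chkky".

chkky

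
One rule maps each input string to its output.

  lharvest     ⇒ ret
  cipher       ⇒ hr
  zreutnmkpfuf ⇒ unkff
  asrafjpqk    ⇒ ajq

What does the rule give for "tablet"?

Rule — keep every other character starting from the second (positions 2nd, 4th, 6th, ...), then delete the first character.
Starting from "tablet": after the first operation, "alt"; after the second, "lt".

lt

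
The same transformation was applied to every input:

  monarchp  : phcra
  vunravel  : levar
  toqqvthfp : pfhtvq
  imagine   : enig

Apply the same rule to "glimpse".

Each output is the input with this applied: delete the first 3 characters, then reverse the string.
Starting from "glimpse": after the first operation, "mpse"; after the second, "espm".
(Check on "imagine": → "gine" → "enig" ✓)

espm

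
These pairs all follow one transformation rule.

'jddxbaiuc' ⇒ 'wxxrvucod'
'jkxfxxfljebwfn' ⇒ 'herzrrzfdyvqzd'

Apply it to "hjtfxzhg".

Rule — shift every letter 6 places backward in the alphabet (wrapping around), then swap the first and last characters.
Applying that to "hjtfxzhg" gives "adnzrtbb".

adnzrtbb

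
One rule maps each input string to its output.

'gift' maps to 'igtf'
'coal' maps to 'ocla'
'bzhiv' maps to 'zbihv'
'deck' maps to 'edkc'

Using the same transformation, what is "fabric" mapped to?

afrbci

Looking at the pairs, the operation is to swap each adjacent pair of characters (1↔2, 3↔4, ...).
For "fabric" the result is "afrbci".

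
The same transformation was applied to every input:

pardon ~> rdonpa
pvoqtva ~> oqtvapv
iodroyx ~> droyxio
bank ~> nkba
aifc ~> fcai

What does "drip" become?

ipdr

Looking at the pairs, the operation is to move the first 2 characters to the end (rotate left by 2).
"drip" → "ipdr".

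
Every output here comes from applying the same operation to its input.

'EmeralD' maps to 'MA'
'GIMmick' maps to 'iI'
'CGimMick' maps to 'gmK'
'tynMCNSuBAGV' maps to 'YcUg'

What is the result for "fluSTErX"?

In each case the input is transformed by: flip the case of every letter, then keep one character in every 3, starting at position 2 (positions 2nd, 5th, 8th, ...).
On "fluSTErX": the first step gives "FLUsteRx", and the second then gives "Ltx".

Ltx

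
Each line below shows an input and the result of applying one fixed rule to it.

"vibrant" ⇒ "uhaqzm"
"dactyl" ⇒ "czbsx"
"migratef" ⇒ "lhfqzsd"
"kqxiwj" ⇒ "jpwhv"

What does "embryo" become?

dlaqx

Looking at the pairs, the operation is to delete the last character, then shift every letter 1 place backward in the alphabet (wrapping around).
For "embryo", step one produces "embry"; step two turns that into "dlaqx".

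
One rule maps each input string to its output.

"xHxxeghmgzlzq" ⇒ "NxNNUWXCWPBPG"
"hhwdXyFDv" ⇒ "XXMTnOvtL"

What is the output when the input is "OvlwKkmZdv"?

Rule — shift every letter 10 places backward in the alphabet (wrapping around), then flip the case of every letter.
On "OvlwKkmZdv": the first step gives "ElbmAacPtl", and the second then gives "eLBMaACpTL".

eLBMaACpTL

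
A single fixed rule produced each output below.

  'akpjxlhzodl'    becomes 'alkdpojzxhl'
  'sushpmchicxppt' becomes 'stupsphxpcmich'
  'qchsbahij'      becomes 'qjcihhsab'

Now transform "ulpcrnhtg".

ugltphcnr

Looking at the pairs, the operation is to take characters alternately from the front and the back (1st, last, 2nd, 2nd-last, ...).
For "ulpcrnhtg" the result is "ugltphcnr".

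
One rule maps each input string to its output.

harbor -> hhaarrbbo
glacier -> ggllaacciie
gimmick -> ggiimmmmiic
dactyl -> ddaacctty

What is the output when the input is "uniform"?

The transformation: double every character, then delete the last 3 characters.
Applying both steps to "uniform": "uunniiffoorrmm", then "uunniiffoor".

uunniiffoor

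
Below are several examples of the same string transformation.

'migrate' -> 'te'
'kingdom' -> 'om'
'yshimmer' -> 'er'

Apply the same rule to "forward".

rd

What's happening: keep only the last 2 characters.
"forward" → "rd".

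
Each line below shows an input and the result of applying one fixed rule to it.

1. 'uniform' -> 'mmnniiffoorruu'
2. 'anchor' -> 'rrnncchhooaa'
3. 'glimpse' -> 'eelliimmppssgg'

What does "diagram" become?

The transformation: swap the first and last characters, then double every character.
Applying both steps to "diagram": "miagrad", then "mmiiaaggrraadd".
(Check on "glimpse": → "elimpsg" → "eelliimmppssgg" ✓)

mmiiaaggrraadd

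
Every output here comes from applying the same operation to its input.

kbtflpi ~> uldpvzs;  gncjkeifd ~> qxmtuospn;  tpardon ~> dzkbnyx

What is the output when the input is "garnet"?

qkbxod

What's happening: shift every letter 10 places forward in the alphabet (wrapping around).
"garnet" → "qkbxod".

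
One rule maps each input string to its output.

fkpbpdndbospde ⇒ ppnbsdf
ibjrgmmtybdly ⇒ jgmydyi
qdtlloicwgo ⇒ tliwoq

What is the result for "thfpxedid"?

fxddt

The rule is to keep every other character starting from the first (positions 1st, 3rd, 5th, ...), then move the first character to the end.
Applying both steps to "thfpxedid": "tfxdd", then "fxddt".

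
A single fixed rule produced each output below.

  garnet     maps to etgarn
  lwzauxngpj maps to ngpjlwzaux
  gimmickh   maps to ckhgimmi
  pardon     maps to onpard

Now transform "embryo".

The transformation: move the first character to the end, then swap the front and back halves of the string.
Applying both steps to "embryo": "mbryoe", then "yoembr".

yoembr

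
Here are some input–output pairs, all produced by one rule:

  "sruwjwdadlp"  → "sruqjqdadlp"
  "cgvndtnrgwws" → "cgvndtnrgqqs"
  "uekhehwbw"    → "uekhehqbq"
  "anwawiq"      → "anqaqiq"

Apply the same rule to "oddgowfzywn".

oddgoqfzyqn

The pattern: replace every "w" with "q".
Applying that to "oddgowfzywn" gives "oddgoqfzyqn".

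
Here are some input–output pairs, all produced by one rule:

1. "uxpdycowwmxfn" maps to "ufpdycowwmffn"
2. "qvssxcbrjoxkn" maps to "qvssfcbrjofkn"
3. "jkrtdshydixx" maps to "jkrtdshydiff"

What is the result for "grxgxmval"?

grfgfmval

In each case the input is transformed by: replace every "x" with "f".
So "grxgxmval" becomes "grfgfmval".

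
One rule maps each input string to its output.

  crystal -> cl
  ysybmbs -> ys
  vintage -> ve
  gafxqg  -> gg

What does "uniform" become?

Rule — take characters alternately from the front and the back (1st, last, 2nd, 2nd-last, ...), then keep only the first 2 characters.
On "uniform": the first step gives "umnriof", and the second then gives "um".

um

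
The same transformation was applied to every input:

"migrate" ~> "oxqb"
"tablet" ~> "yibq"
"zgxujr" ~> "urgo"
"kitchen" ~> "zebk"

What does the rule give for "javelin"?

bifk

Each output is the input with this applied: shift every letter 3 places backward in the alphabet (wrapping around), then keep only the last 4 characters.
Working it through for "javelin": intermediate "gxsbifk", final "bifk".
(Check on "tablet": → "qxyibq" → "yibq" ✓)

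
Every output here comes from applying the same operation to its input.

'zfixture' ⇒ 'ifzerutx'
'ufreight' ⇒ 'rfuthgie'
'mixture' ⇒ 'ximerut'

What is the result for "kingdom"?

nikmodg

The transformation: move the first 3 characters to the end (rotate left by 3), then reverse the string.
For "kingdom", step one produces "gdomkin"; step two turns that into "nikmodg".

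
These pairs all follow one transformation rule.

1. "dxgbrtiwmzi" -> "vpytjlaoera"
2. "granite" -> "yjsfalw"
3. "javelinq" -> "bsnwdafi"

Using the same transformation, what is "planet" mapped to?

Rule — shift every letter 8 places backward in the alphabet (wrapping around).
Doing the same to "planet": "hdsfwl".

hdsfwl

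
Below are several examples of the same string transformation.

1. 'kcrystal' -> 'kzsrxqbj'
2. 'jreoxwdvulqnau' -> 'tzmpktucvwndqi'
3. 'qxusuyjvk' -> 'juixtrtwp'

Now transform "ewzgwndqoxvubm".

Rule — reverse the string, then shift every letter 1 place backward in the alphabet (wrapping around).
Doing the same to "ewzgwndqoxvubm": "latuwnpcmvfyvd".

latuwnpcmvfyvd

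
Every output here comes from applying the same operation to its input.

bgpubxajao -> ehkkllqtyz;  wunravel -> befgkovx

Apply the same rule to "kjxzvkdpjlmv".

The pattern: shift every letter 10 places forward in the alphabet (wrapping around), then sort the characters into alphabetical order.
Doing the same to "kjxzvkdpjlmv": "ffhjnttuuvwz".

ffhjnttuuvwz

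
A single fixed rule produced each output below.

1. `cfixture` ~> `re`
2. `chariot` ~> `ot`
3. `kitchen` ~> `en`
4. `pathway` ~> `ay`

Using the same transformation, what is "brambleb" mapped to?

eb

The rule is to keep only the last 2 characters.
"brambleb" → "eb".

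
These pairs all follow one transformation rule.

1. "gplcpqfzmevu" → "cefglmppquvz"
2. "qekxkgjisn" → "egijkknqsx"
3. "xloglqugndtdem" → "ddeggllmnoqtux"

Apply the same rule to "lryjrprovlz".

The rule is to sort the characters into alphabetical order.
Applying that to "lryjrprovlz" gives "jlloprrrvyz".

jlloprrrvyz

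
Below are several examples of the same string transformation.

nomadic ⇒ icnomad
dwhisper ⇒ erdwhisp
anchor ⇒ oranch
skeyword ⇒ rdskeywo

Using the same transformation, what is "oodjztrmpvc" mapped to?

The pattern: move the last 2 characters to the front (rotate right by 2).
Doing the same to "oodjztrmpvc": "vcoodjztrmp".

vcoodjztrmp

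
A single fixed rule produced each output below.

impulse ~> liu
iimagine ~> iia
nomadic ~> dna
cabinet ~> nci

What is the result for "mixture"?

umt

Each output is the input with this applied: move the last 3 characters to the front (rotate right by 3), then keep one character in every 3, starting at position 1 (positions 1st, 4th, 7th, ...).
On "mixture" that produces "umt".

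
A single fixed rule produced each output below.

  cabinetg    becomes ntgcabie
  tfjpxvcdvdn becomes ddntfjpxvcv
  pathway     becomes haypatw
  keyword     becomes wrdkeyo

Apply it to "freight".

ihtfreg

The transformation: move the last 3 characters to the front (rotate right by 3), then swap the first and last characters.
Applying both steps to "freight": "ghtfrei", then "ihtfreg".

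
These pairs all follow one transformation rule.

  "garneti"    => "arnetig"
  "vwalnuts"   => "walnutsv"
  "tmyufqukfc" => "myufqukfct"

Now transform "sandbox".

andboxs

The transformation: move the first character to the end.
On "sandbox" that produces "andboxs".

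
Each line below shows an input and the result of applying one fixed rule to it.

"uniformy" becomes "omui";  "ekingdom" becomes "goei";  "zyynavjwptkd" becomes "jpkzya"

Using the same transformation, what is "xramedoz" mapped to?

Looking at the pairs, the operation is to keep every other character starting from the first (positions 1st, 3rd, 5th, ...), then swap the front and back halves of the string.
"xramedoz" → "xaeo" → "eoxa".

eoxa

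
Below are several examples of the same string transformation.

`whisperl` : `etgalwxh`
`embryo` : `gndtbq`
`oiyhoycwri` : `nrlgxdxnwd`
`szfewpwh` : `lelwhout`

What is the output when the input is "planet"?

ctieap

The rule is to swap the front and back halves of the string, then shift every letter 11 places backward in the alphabet (wrapping around).
Working it through for "planet": intermediate "netpla", final "ctieap".
(Check on "embryo": → "ryoemb" → "gndtbq" ✓)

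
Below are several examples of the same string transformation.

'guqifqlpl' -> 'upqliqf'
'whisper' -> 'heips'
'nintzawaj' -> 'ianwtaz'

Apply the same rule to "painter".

The pattern: take characters alternately from the front and the back (1st, last, 2nd, 2nd-last, ...), then delete the first 2 characters.
For "painter", step one produces "praeitn"; step two turns that into "aeitn".

aeitn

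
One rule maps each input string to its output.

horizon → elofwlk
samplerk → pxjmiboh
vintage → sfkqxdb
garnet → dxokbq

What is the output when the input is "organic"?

lodxkfz

In each case the input is transformed by: shift every letter 3 places backward in the alphabet (wrapping around).
"organic" → "lodxkfz".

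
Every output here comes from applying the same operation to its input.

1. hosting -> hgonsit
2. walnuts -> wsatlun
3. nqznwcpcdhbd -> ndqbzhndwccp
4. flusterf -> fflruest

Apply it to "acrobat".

The pattern: take characters alternately from the front and the back (1st, last, 2nd, 2nd-last, ...).
"acrobat" → "atcarbo".

atcarbo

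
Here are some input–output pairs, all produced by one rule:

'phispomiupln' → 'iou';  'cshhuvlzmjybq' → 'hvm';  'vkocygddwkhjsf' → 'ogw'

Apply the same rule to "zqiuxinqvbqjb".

In each case the input is transformed by: delete the last 3 characters, then keep one character in every 3, starting at position 3 (positions 3rd, 6th, 9th, ...).
On "zqiuxinqvbqjb": the first step gives "zqiuxinqvb", and the second then gives "iiv".

iiv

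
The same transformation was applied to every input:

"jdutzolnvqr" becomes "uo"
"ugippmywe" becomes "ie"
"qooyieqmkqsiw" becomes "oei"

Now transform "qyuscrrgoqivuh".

uo

Each output is the input with this applied: keep one character in every 3, starting at position 3 (positions 3rd, 6th, 9th, ...), then keep only the vowels.
Starting from "qyuscrrgoqivuh": after the first operation, "urov"; after the second, "uo".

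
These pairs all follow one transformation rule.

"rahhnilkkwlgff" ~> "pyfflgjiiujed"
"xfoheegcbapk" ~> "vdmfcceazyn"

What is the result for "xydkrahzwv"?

Each output is the input with this applied: shift every letter 2 places backward in the alphabet (wrapping around), then delete the last character.
For "xydkrahzwv", step one produces "vwbipyfxut"; step two turns that into "vwbipyfxu".
(Check on "xfoheegcbapk": → "vdmfcceazyni" → "vdmfcceazyn" ✓)

vwbipyfxu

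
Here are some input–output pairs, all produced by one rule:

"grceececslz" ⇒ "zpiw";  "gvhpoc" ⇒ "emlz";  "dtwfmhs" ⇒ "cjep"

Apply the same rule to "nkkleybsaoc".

Looking at the pairs, the operation is to shift every letter 3 places backward in the alphabet (wrapping around), then keep only the last 4 characters.
"nkkleybsaoc" → "khhibvypxlz" → "pxlz".

pxlz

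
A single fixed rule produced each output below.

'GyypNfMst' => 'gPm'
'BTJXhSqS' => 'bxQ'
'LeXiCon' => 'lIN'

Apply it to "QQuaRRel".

qAE

Looking at the pairs, the operation is to keep one character in every 3, starting at position 1 (positions 1st, 4th, 7th, ...), then flip the case of every letter.
For "QQuaRRel", step one produces "Qae"; step two turns that into "qAE".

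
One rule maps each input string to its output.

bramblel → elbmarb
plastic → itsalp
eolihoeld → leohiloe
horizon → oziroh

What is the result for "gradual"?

The transformation: reverse the string, then delete the first character.
"gradual" → "laudarg" → "audarg".

audarg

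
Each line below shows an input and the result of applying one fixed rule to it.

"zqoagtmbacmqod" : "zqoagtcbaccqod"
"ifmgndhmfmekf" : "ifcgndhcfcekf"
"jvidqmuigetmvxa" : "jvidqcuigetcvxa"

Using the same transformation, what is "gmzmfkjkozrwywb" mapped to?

gczcfkjkozrwywb

The transformation: replace every "m" with "c".
For "gmzmfkjkozrwywb" the result is "gczcfkjkozrwywb".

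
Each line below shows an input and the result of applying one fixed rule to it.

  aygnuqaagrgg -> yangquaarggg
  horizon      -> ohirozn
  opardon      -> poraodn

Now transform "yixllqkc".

The rule is to swap each adjacent pair of characters (1↔2, 3↔4, ...).
Doing the same to "yixllqkc": "iylxqlck".

iylxqlck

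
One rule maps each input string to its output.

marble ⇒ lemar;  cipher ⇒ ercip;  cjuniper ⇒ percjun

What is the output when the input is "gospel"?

elgos

In each case the input is transformed by: swap the front and back halves of the string, then delete the first character.
For "gospel", step one produces "pelgos"; step two turns that into "elgos".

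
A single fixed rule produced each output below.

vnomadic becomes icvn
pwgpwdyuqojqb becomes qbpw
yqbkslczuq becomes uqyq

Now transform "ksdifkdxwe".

The transformation: move the first 2 characters to the end (rotate left by 2), then keep only the last 4 characters.
Working it through for "ksdifkdxwe": intermediate "difkdxweks", final "weks".

weks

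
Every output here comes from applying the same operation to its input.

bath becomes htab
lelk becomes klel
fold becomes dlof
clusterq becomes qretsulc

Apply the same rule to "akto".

otka

Each output is the input with this applied: reverse the string.
For "akto" the result is "otka".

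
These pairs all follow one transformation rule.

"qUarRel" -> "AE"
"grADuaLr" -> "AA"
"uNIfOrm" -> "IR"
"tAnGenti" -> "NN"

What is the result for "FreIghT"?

In each case the input is transformed by: keep one character in every 3, starting at position 3 (positions 3rd, 6th, 9th, ...), then convert every letter to uppercase.
"FreIghT" → "eh" → "EH".

EH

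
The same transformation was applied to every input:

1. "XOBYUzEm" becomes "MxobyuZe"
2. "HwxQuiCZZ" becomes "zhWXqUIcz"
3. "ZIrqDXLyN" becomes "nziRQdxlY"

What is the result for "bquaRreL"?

lBQUArRE

Rule — move the last character to the front, then flip the case of every letter.
Starting from "bquaRreL": after the first operation, "LbquaRre"; after the second, "lBQUArRE".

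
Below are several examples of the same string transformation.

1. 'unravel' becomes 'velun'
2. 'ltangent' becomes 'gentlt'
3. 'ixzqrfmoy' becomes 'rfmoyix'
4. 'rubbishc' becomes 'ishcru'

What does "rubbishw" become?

ishwru

The transformation: move the first 2 characters to the end (rotate left by 2), then delete the first 2 characters.
Applying that to "rubbishw" gives "ishwru".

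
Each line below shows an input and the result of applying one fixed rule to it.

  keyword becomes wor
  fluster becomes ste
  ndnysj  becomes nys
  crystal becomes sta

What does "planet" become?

ane

Rule — move the last character to the front, then keep only the last 3 characters.
"planet" → "ane".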